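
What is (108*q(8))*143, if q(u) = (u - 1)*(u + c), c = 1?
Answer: 972972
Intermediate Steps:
q(u) = (1 + u)*(-1 + u) (q(u) = (u - 1)*(u + 1) = (-1 + u)*(1 + u) = (1 + u)*(-1 + u))
(108*q(8))*143 = (108*(-1 + 8²))*143 = (108*(-1 + 64))*143 = (108*63)*143 = 6804*143 = 972972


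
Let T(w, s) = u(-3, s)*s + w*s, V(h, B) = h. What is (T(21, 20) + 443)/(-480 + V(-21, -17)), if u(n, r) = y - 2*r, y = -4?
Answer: 17/501 ≈ 0.033932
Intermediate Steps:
u(n, r) = -4 - 2*r
T(w, s) = s*w + s*(-4 - 2*s) (T(w, s) = (-4 - 2*s)*s + w*s = s*(-4 - 2*s) + s*w = s*w + s*(-4 - 2*s))
(T(21, 20) + 443)/(-480 + V(-21, -17)) = (20*(-4 + 21 - 2*20) + 443)/(-480 - 21) = (20*(-4 + 21 - 40) + 443)/(-501) = (20*(-23) + 443)*(-1/501) = (-460 + 443)*(-1/501) = -17*(-1/501) = 17/501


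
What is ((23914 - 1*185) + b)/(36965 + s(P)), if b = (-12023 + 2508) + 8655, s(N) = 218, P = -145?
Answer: 22869/37183 ≈ 0.61504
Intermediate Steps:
b = -860 (b = -9515 + 8655 = -860)
((23914 - 1*185) + b)/(36965 + s(P)) = ((23914 - 1*185) - 860)/(36965 + 218) = ((23914 - 185) - 860)/37183 = (23729 - 860)*(1/37183) = 22869*(1/37183) = 22869/37183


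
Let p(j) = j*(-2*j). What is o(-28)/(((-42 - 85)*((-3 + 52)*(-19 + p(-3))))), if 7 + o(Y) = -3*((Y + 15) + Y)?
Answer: 116/230251 ≈ 0.00050380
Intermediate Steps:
p(j) = -2*j²
o(Y) = -52 - 6*Y (o(Y) = -7 - 3*((Y + 15) + Y) = -7 - 3*((15 + Y) + Y) = -7 - 3*(15 + 2*Y) = -7 + (-45 - 6*Y) = -52 - 6*Y)
o(-28)/(((-42 - 85)*((-3 + 52)*(-19 + p(-3))))) = (-52 - 6*(-28))/(((-42 - 85)*((-3 + 52)*(-19 - 2*(-3)²)))) = (-52 + 168)/((-6223*(-19 - 2*9))) = 116/((-6223*(-19 - 18))) = 116/((-6223*(-37))) = 116/((-127*(-1813))) = 116/230251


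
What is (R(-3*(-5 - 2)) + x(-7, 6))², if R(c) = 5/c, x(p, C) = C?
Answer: 17161/441 ≈ 38.914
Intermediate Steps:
(R(-3*(-5 - 2)) + x(-7, 6))² = (5/((-3*(-5 - 2))) + 6)² = (5/((-3*(-7))) + 6)² = (5/21 + 6)² = (131/21)² = 17161/441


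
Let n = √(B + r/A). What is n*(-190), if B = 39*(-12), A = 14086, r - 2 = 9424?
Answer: -190*I*√23181407673/7043 ≈ -4107.4*I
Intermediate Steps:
r = 9426 (r = 2 + 9424 = 9426)
B = -468
n = I*√23181407673/7043 (n = √(-468 + 9426/14086) = √(-468 + 9426*(1/14086)) = √(-468 + 4713/7043) = √(-3291411/7043) = I*√23181407673/7043 ≈ 21.618*I)
n*(-190) = (I*√23181407673/7043)*(-190) = -190*I*√23181407673/7043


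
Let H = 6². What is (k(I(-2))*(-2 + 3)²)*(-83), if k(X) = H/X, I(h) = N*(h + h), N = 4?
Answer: 747/4 ≈ 186.75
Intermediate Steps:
I(h) = 8*h (I(h) = 4*(h + h) = 4*(2*h) = 8*h)
H = 36
k(X) = 36/X
(k(I(-2))*(-2 + 3)²)*(-83) = ((36/((8*(-2))))*(-2 + 3)²)*(-83) = ((36/(-16))*1²)*(-83) = ((36*(-1/16))*1)*(-83) = -9/4*1*(-83) = -9/4*(-83) = 747/4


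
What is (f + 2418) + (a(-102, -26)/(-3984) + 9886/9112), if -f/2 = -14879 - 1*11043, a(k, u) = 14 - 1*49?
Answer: 246233764405/4537776 ≈ 54263.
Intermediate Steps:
a(k, u) = -35 (a(k, u) = 14 - 49 = -35)
f = 51844 (f = -2*(-14879 - 1*11043) = -2*(-14879 - 11043) = -2*(-25922) = 51844)
(f + 2418) + (a(-102, -26)/(-3984) + 9886/9112) = (51844 + 2418) + (-35/(-3984) + 9886/9112) = 54262 + (-35*(-1/3984) + 9886*(1/9112)) = 54262 + (35/3984 + 4943/4556) = 54262 + 4963093/4537776 = 246233764405/4537776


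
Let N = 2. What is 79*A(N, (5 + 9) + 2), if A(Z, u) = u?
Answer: 1264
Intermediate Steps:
79*A(N, (5 + 9) + 2) = 79*((5 + 9) + 2) = 79*(14 + 2) = 79*16 = 1264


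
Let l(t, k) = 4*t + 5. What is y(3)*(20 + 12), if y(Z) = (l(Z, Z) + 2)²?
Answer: 11552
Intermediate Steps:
l(t, k) = 5 + 4*t
y(Z) = (7 + 4*Z)² (y(Z) = ((5 + 4*Z) + 2)² = (7 + 4*Z)²)
y(3)*(20 + 12) = (7 + 4*3)²*(20 + 12) = (7 + 12)²*32 = 19²*32 = 361*32 = 11552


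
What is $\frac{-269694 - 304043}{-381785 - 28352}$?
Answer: $\frac{573737}{410137} \approx 1.3989$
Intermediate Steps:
$\frac{-269694 - 304043}{-381785 - 28352} = - \frac{573737}{-410137} = \left(-573737\right) \left(- \frac{1}{410137}\right) = \frac{573737}{410137}$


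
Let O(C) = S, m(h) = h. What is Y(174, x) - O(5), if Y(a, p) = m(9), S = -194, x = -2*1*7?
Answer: 203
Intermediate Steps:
x = -14 (x = -2*7 = -1*14 = -14)
O(C) = -194
Y(a, p) = 9
Y(174, x) - O(5) = 9 - 1*(-194) = 9 + 194 = 203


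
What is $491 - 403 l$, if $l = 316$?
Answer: $-126857$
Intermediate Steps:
$491 - 403 l = 491 - 127348 = -126857$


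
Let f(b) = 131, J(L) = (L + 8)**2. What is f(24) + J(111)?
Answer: 14292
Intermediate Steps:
J(L) = (8 + L)**2
f(24) + J(111) = 131 + (8 + 111)**2 = 131 + 119**2 = 131 + 14161 = 14292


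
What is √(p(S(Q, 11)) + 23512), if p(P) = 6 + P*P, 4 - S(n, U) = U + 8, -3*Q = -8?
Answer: √23743 ≈ 154.09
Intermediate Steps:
Q = 8/3 (Q = -⅓*(-8) = 8/3 ≈ 2.6667)
S(n, U) = -4 - U (S(n, U) = 4 - (U + 8) = 4 - (8 + U) = 4 + (-8 - U) = -4 - U)
p(P) = 6 + P²
√(p(S(Q, 11)) + 23512) = √((6 + (-4 - 1*11)²) + 23512) = √((6 + (-4 - 11)²) + 23512) = √((6 + (-15)²) + 23512) = √((6 + 225) + 23512) = √(231 + 23512) = √23743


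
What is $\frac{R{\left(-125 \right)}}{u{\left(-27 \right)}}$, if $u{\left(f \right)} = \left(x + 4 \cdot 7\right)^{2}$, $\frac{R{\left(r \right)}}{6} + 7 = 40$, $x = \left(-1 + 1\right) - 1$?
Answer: $\frac{22}{81} \approx 0.27161$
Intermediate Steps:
$x = -1$ ($x = 0 - 1 = -1$)
$R{\left(r \right)} = 198$ ($R{\left(r \right)} = -42 + 6 \cdot 40 = -42 + 240 = 198$)
$u{\left(f \right)} = 729$ ($u{\left(f \right)} = \left(-1 + 4 \cdot 7\right)^{2} = \left(-1 + 28\right)^{2} = 27^{2} = 729$)
$\frac{R{\left(-125 \right)}}{u{\left(-27 \right)}} = \frac{198}{729} = 198 \cdot \frac{1}{729} = \frac{22}{81}$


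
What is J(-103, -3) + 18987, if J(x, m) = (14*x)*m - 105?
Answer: 23208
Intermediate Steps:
J(x, m) = -105 + 14*m*x (J(x, m) = 14*m*x - 105 = -105 + 14*m*x)
J(-103, -3) + 18987 = (-105 + 14*(-3)*(-103)) + 18987 = (-105 + 4326) + 18987 = 4221 + 18987 = 23208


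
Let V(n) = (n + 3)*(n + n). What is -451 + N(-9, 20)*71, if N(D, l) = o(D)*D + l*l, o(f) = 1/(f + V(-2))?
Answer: 363976/13 ≈ 27998.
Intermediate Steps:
V(n) = 2*n*(3 + n) (V(n) = (3 + n)*(2*n) = 2*n*(3 + n))
o(f) = 1/(-4 + f) (o(f) = 1/(f + 2*(-2)*(3 - 2)) = 1/(f + 2*(-2)*1) = 1/(f - 4) = 1/(-4 + f))
N(D, l) = l² + D/(-4 + D) (N(D, l) = D/(-4 + D) + l*l = D/(-4 + D) + l² = l² + D/(-4 + D))
-451 + N(-9, 20)*71 = -451 + ((-9 + 20²*(-4 - 9))/(-4 - 9))*71 = -451 + ((-9 + 400*(-13))/(-13))*71 = -451 - (-9 - 5200)/13*71 = -451 - 1/13*(-5209)*71 = -451 + (5209/13)*71 = -451 + 369839/13 = 363976/13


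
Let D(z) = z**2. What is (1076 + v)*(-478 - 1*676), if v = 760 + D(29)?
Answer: -3089258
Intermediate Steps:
v = 1601 (v = 760 + 29**2 = 760 + 841 = 1601)
(1076 + v)*(-478 - 1*676) = (1076 + 1601)*(-478 - 1*676) = 2677*(-478 - 676) = 2677*(-1154) = -3089258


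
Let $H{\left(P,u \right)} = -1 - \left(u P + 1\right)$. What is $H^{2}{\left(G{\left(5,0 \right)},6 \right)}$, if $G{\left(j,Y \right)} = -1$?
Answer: $16$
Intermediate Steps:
$H{\left(P,u \right)} = -2 - P u$ ($H{\left(P,u \right)} = -1 - \left(P u + 1\right) = -1 - \left(1 + P u\right) = -2 - P u$)
$H^{2}{\left(G{\left(5,0 \right)},6 \right)} = \left(-2 - \left(-1\right) 6\right)^{2} = \left(-2 + 6\right)^{2} = 4^{2} = 16$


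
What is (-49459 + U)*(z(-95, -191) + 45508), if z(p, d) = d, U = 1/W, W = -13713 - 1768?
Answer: -34698084005260/15481 ≈ -2.2413e+9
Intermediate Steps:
W = -15481
U = -1/15481 (U = 1/(-15481) = -1/15481 ≈ -6.4595e-5)
(-49459 + U)*(z(-95, -191) + 45508) = (-49459 - 1/15481)*(-191 + 45508) = -765674780/15481*45317 = -34698084005260/15481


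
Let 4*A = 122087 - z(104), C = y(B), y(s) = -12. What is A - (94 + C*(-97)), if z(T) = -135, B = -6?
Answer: 58595/2 ≈ 29298.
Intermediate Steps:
C = -12
A = 61111/2 (A = (122087 - 1*(-135))/4 = (122087 + 135)/4 = (¼)*122222 = 61111/2 ≈ 30556.)
A - (94 + C*(-97)) = 61111/2 - (94 - 12*(-97)) = 61111/2 - (94 + 1164) = 61111/2 - 1*1258 = 61111/2 - 1258 = 58595/2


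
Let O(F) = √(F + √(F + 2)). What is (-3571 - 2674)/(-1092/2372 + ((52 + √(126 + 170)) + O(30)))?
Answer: -3703285/(30563 + 1186*√74 + 593*√2*√(15 + 2*√2)) ≈ -83.584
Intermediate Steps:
O(F) = √(F + √(2 + F))
(-3571 - 2674)/(-1092/2372 + ((52 + √(126 + 170)) + O(30))) = (-3571 - 2674)/(-1092/2372 + ((52 + √(126 + 170)) + √(30 + √(2 + 30)))) = -6245/(-1092*1/2372 + ((52 + √296) + √(30 + √32))) = -6245/(-273/593 + ((52 + 2*√74) + √(30 + 4*√2))) = -6245/(-273/593 + (52 + √(30 + 4*√2) + 2*√74)) = -6245/(30563/593 + √(30 + 4*√2) + 2*√74)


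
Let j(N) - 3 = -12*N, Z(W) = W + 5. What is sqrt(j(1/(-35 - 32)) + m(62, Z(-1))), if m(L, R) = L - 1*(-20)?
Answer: sqrt(382369)/67 ≈ 9.2292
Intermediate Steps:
Z(W) = 5 + W
j(N) = 3 - 12*N
m(L, R) = 20 + L (m(L, R) = L + 20 = 20 + L)
sqrt(j(1/(-35 - 32)) + m(62, Z(-1))) = sqrt((3 - 12/(-35 - 32)) + (20 + 62)) = sqrt((3 - 12/(-67)) + 82) = sqrt((3 - 12*(-1/67)) + 82) = sqrt((3 + 12/67) + 82) = sqrt(213/67 + 82) = sqrt(5707/67) = sqrt(382369)/67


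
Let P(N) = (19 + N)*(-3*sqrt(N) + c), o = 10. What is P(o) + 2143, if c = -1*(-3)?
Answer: 2230 - 87*sqrt(10) ≈ 1954.9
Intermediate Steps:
c = 3
P(N) = (3 - 3*sqrt(N))*(19 + N) (P(N) = (19 + N)*(-3*sqrt(N) + 3) = (19 + N)*(3 - 3*sqrt(N)) = (3 - 3*sqrt(N))*(19 + N))
P(o) + 2143 = (57 - 57*sqrt(10) - 30*sqrt(10) + 3*10) + 2143 = (57 - 57*sqrt(10) - 30*sqrt(10) + 30) + 2143 = (87 - 87*sqrt(10)) + 2143 = 2230 - 87*sqrt(10)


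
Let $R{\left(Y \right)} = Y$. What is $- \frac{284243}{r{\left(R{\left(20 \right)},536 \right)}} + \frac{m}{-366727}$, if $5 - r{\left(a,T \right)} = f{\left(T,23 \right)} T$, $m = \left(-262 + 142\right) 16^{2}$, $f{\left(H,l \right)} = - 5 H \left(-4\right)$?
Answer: $\frac{280754091461}{2107182170205} \approx 0.13324$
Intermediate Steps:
$f{\left(H,l \right)} = 20 H$
$m = -30720$ ($m = \left(-120\right) 256 = -30720$)
$r{\left(a,T \right)} = 5 - 20 T^{2}$ ($r{\left(a,T \right)} = 5 - 20 T T = 5 - 20 T^{2}$)
$- \frac{284243}{r{\left(R{\left(20 \right)},536 \right)}} + \frac{m}{-366727} = - \frac{284243}{5 - 20 \cdot 536^{2}} - \frac{30720}{-366727} = - \frac{284243}{5 - 5745920} - - \frac{30720}{366727} = - \frac{284243}{5 - 5745920} + \frac{30720}{366727} = - \frac{284243}{-5745915} + \frac{30720}{366727} = \left(-284243\right) \left(- \frac{1}{5745915}\right) + \frac{30720}{366727} = \frac{284243}{5745915} + \frac{30720}{366727} = \frac{280754091461}{2107182170205}$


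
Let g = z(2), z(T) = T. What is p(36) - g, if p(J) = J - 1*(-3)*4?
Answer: 46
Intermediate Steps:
g = 2
p(J) = 12 + J (p(J) = J + 3*4 = J + 12 = 12 + J)
p(36) - g = (12 + 36) - 1*2 = 48 - 2 = 46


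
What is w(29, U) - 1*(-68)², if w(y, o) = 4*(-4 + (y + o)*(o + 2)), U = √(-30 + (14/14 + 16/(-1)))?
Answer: -4588 + 372*I*√5 ≈ -4588.0 + 831.82*I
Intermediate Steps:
U = 3*I*√5 (U = √(-30 + (14*(1/14) + 16*(-1))) = √(-30 + (1 - 16)) = √(-30 - 15) = √(-45) = 3*I*√5 ≈ 6.7082*I)
w(y, o) = -16 + 4*(2 + o)*(o + y) (w(y, o) = 4*(-4 + (o + y)*(2 + o)) = 4*(-4 + (2 + o)*(o + y)) = -16 + 4*(2 + o)*(o + y))
w(29, U) - 1*(-68)² = (-16 + 4*(3*I*√5)² + 8*(3*I*√5) + 8*29 + 4*(3*I*√5)*29) - 1*(-68)² = (-16 + 4*(-45) + 24*I*√5 + 232 + 348*I*√5) - 1*4624 = (-16 - 180 + 24*I*√5 + 232 + 348*I*√5) - 4624 = (36 + 372*I*√5) - 4624 = -4588 + 372*I*√5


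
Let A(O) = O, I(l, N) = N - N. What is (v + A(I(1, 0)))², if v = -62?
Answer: 3844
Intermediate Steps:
I(l, N) = 0
(v + A(I(1, 0)))² = (-62 + 0)² = (-62)² = 3844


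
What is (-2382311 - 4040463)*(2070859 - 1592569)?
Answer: -3071948576460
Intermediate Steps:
(-2382311 - 4040463)*(2070859 - 1592569) = -6422774*478290 = -3071948576460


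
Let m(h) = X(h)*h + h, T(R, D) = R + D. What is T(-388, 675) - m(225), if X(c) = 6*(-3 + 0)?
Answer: 4112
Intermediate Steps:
T(R, D) = D + R
X(c) = -18 (X(c) = 6*(-3) = -18)
m(h) = -17*h (m(h) = -18*h + h = -17*h)
T(-388, 675) - m(225) = (675 - 388) - (-17)*225 = 287 - 1*(-3825) = 287 + 3825 = 4112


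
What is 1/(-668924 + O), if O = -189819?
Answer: -1/858743 ≈ -1.1645e-6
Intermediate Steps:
1/(-668924 + O) = 1/(-668924 - 189819) = 1/(-858743) = -1/858743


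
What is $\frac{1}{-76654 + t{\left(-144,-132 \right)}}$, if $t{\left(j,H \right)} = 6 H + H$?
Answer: $- \frac{1}{77578} \approx -1.289 \cdot 10^{-5}$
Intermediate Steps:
$t{\left(j,H \right)} = 7 H$
$\frac{1}{-76654 + t{\left(-144,-132 \right)}} = \frac{1}{-76654 + 7 \left(-132\right)} = \frac{1}{-76654 - 924} = \frac{1}{-77578} = - \frac{1}{77578}$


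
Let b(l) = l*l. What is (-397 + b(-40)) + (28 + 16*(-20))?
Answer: 911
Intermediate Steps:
b(l) = l**2
(-397 + b(-40)) + (28 + 16*(-20)) = (-397 + (-40)**2) + (28 + 16*(-20)) = (-397 + 1600) + (28 - 320) = 1203 - 292 = 911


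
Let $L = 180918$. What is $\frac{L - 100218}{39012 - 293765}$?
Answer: $- \frac{80700}{254753} \approx -0.31678$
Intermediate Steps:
$\frac{L - 100218}{39012 - 293765} = \frac{180918 - 100218}{39012 - 293765} = \frac{80700}{-254753} = 80700 \left(- \frac{1}{254753}\right) = - \frac{80700}{254753}$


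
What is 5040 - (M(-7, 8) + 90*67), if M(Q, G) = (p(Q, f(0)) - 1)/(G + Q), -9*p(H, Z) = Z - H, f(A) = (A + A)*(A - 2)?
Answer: -8894/9 ≈ -988.22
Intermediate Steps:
f(A) = 2*A*(-2 + A) (f(A) = (2*A)*(-2 + A) = 2*A*(-2 + A))
p(H, Z) = -Z/9 + H/9 (p(H, Z) = -(Z - H)/9 = -Z/9 + H/9)
M(Q, G) = (-1 + Q/9)/(G + Q) (M(Q, G) = ((-2*0*(-2 + 0)/9 + Q/9) - 1)/(G + Q) = ((-2*0*(-2)/9 + Q/9) - 1)/(G + Q) = ((-1/9*0 + Q/9) - 1)/(G + Q) = ((0 + Q/9) - 1)/(G + Q) = (Q/9 - 1)/(G + Q) = (-1 + Q/9)/(G + Q))
5040 - (M(-7, 8) + 90*67) = 5040 - ((-1 + (1/9)*(-7))/(8 - 7) + 90*67) = 5040 - ((-1 - 7/9)/1 + 6030) = 5040 - (1*(-16/9) + 6030) = 5040 - (-16/9 + 6030) = 5040 - 1*54254/9 = 5040 - 54254/9 = -8894/9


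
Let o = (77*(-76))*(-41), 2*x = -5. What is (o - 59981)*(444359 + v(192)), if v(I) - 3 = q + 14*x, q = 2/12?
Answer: 479742707813/6 ≈ 7.9957e+10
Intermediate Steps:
x = -5/2 (x = (½)*(-5) = -5/2 ≈ -2.5000)
q = ⅙ (q = 2*(1/12) = ⅙ ≈ 0.16667)
v(I) = -191/6 (v(I) = 3 + (⅙ + 14*(-5/2)) = 3 + (⅙ - 35) = 3 - 209/6 = -191/6)
o = 239932 (o = -5852*(-41) = 239932)
(o - 59981)*(444359 + v(192)) = (239932 - 59981)*(444359 - 191/6) = 179951*(2665963/6) = 479742707813/6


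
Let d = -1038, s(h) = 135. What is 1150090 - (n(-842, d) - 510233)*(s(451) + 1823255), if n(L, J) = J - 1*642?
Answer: 933418195160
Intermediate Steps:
n(L, J) = -642 + J (n(L, J) = J - 642 = -642 + J)
1150090 - (n(-842, d) - 510233)*(s(451) + 1823255) = 1150090 - ((-642 - 1038) - 510233)*(135 + 1823255) = 1150090 - (-1680 - 510233)*1823390 = 1150090 - (-511913)*1823390 = 1150090 - 1*(-933417045070) = 1150090 + 933417045070 = 933418195160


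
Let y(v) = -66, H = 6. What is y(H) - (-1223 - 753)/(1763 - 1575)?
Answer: -2608/47 ≈ -55.489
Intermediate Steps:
y(H) - (-1223 - 753)/(1763 - 1575) = -66 - (-1223 - 753)/(1763 - 1575) = -66 - (-1976)/188 = -66 - 1*(-494/47) = -66 + 494/47 = -2608/47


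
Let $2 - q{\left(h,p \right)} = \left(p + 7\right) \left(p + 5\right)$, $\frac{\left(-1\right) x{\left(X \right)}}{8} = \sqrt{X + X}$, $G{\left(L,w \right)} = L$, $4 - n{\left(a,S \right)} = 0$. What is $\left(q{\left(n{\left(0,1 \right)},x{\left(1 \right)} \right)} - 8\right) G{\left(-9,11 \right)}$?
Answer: $1521 - 864 \sqrt{2} \approx 299.12$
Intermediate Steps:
$n{\left(a,S \right)} = 4$ ($n{\left(a,S \right)} = 4 - 0 = 4 + 0 = 4$)
$x{\left(X \right)} = - 8 \sqrt{2} \sqrt{X}$ ($x{\left(X \right)} = - 8 \sqrt{X + X} = - 8 \sqrt{2 X} = - 8 \sqrt{2} \sqrt{X}$)
$q{\left(h,p \right)} = 2 - \left(5 + p\right) \left(7 + p\right)$ ($q{\left(h,p \right)} = 2 - \left(p + 7\right) \left(p + 5\right) = 2 - \left(7 + p\right) \left(5 + p\right) = 2 - \left(5 + p\right) \left(7 + p\right)$)
$\left(q{\left(n{\left(0,1 \right)},x{\left(1 \right)} \right)} - 8\right) G{\left(-9,11 \right)} = \left(\left(-33 - \left(- 8 \sqrt{2} \sqrt{1}\right)^{2} - 12 \left(- 8 \sqrt{2} \sqrt{1}\right)\right) - 8\right) \left(-9\right) = \left(\left(-33 - \left(\left(-8\right) \sqrt{2} \cdot 1\right)^{2} - 12 \left(\left(-8\right) \sqrt{2} \cdot 1\right)\right) - 8\right) \left(-9\right) = \left(\left(-33 - \left(- 8 \sqrt{2}\right)^{2} - 12 \left(- 8 \sqrt{2}\right)\right) - 8\right) \left(-9\right) = \left(\left(-33 - 128 + 96 \sqrt{2}\right) - 8\right) \left(-9\right) = \left(\left(-161 + 96 \sqrt{2}\right) - 8\right) \left(-9\right) = \left(-169 + 96 \sqrt{2}\right) \left(-9\right) = 1521 - 864 \sqrt{2}$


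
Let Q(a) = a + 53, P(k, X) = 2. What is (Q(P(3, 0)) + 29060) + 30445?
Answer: 59560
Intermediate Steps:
Q(a) = 53 + a
(Q(P(3, 0)) + 29060) + 30445 = ((53 + 2) + 29060) + 30445 = (55 + 29060) + 30445 = 29115 + 30445 = 59560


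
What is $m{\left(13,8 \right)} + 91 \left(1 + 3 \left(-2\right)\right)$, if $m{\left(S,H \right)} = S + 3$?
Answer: $-439$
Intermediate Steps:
$m{\left(S,H \right)} = 3 + S$
$m{\left(13,8 \right)} + 91 \left(1 + 3 \left(-2\right)\right) = \left(3 + 13\right) + 91 \left(1 + 3 \left(-2\right)\right) = 16 + 91 \left(1 - 6\right) = 16 + 91 \left(-5\right) = 16 - 455 = -439$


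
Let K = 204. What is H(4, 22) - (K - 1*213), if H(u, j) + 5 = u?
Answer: 8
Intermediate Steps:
H(u, j) = -5 + u
H(4, 22) - (K - 1*213) = (-5 + 4) - (204 - 1*213) = -1 - (204 - 213) = -1 - 1*(-9) = -1 + 9 = 8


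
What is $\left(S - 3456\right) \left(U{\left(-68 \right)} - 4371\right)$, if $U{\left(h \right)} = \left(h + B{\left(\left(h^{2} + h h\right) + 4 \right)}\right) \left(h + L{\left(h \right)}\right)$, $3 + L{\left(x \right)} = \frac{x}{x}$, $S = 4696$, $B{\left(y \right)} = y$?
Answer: $-802591240$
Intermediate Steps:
$L{\left(x \right)} = -2$ ($L{\left(x \right)} = -3 + \frac{x}{x} = -3 + 1 = -2$)
$U{\left(h \right)} = \left(-2 + h\right) \left(4 + h + 2 h^{2}\right)$ ($U{\left(h \right)} = \left(h + \left(\left(h^{2} + h h\right) + 4\right)\right) \left(h - 2\right) = \left(h + \left(\left(h^{2} + h^{2}\right) + 4\right)\right) \left(-2 + h\right) = \left(h + \left(2 h^{2} + 4\right)\right) \left(-2 + h\right) = \left(h + \left(4 + 2 h^{2}\right)\right) \left(-2 + h\right) = \left(4 + h + 2 h^{2}\right) \left(-2 + h\right) = \left(-2 + h\right) \left(4 + h + 2 h^{2}\right)$)
$\left(S - 3456\right) \left(U{\left(-68 \right)} - 4371\right) = \left(4696 - 3456\right) \left(\left(-8 - 3 \left(-68\right)^{2} + 2 \left(-68\right) + 2 \left(-68\right)^{3}\right) - 4371\right) = 1240 \left(\left(-8 - 13872 - 136 + 2 \left(-314432\right)\right) - 4371\right) = 1240 \left(\left(-8 - 13872 - 136 - 628864\right) - 4371\right) = 1240 \left(-642880 - 4371\right) = 1240 \left(-647251\right) = -802591240$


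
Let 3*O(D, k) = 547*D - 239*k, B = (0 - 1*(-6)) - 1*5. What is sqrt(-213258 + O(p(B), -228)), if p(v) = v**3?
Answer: I*sqrt(1754205)/3 ≈ 441.49*I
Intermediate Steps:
B = 1 (B = (0 + 6) - 5 = 6 - 5 = 1)
O(D, k) = -239*k/3 + 547*D/3 (O(D, k) = (547*D - 239*k)/3 = (-239*k + 547*D)/3 = -239*k/3 + 547*D/3)
sqrt(-213258 + O(p(B), -228)) = sqrt(-213258 + (-239/3*(-228) + (547/3)*1**3)) = sqrt(-213258 + (18164 + (547/3)*1)) = sqrt(-213258 + (18164 + 547/3)) = sqrt(-213258 + 55039/3) = sqrt(-584735/3) = I*sqrt(1754205)/3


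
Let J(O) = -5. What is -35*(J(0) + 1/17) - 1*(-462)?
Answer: 10794/17 ≈ 634.94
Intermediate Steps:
-35*(J(0) + 1/17) - 1*(-462) = -35*(-5 + 1/17) - 1*(-462) = -35*(-5 + 1/17) + 462 = -35*(-84/17) + 462 = 2940/17 + 462 = 10794/17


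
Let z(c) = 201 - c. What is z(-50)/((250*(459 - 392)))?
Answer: 251/16750 ≈ 0.014985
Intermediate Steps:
z(-50)/((250*(459 - 392))) = (201 - 1*(-50))/((250*(459 - 392))) = (201 + 50)/((250*67)) = 251/16750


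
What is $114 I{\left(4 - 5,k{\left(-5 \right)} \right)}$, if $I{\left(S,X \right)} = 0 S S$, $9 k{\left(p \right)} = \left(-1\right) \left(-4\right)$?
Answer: $0$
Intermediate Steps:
$k{\left(p \right)} = \frac{4}{9}$ ($k{\left(p \right)} = \frac{\left(-1\right) \left(-4\right)}{9} = \frac{1}{9} \cdot 4 = \frac{4}{9}$)
$I{\left(S,X \right)} = 0$ ($I{\left(S,X \right)} = 0 S = 0$)
$114 I{\left(4 - 5,k{\left(-5 \right)} \right)} = 114 \cdot 0 = 0$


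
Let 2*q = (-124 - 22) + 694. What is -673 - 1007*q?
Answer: -276591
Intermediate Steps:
q = 274 (q = ((-124 - 22) + 694)/2 = (-146 + 694)/2 = (1/2)*548 = 274)
-673 - 1007*q = -673 - 1007*274 = -673 - 275918 = -276591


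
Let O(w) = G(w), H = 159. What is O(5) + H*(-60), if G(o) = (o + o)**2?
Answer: -9440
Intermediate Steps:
G(o) = 4*o**2 (G(o) = (2*o)**2 = 4*o**2)
O(w) = 4*w**2
O(5) + H*(-60) = 4*5**2 + 159*(-60) = 4*25 - 9540 = 100 - 9540 = -9440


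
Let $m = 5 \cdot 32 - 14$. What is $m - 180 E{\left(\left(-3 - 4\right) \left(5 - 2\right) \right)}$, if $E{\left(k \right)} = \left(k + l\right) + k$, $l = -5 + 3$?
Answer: $8066$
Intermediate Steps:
$l = -2$
$m = 146$ ($m = 160 - 14 = 146$)
$E{\left(k \right)} = -2 + 2 k$ ($E{\left(k \right)} = \left(k - 2\right) + k = \left(-2 + k\right) + k = -2 + 2 k$)
$m - 180 E{\left(\left(-3 - 4\right) \left(5 - 2\right) \right)} = 146 - 180 \left(-2 + 2 \left(-3 - 4\right) \left(5 - 2\right)\right) = 146 - 180 \left(-2 + 2 \left(\left(-7\right) 3\right)\right) = 146 - 180 \left(-2 + 2 \left(-21\right)\right) = 146 - 180 \left(-2 - 42\right) = 146 - -7920 = 146 + 7920 = 8066$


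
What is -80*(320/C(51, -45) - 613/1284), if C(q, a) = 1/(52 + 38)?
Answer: -739571740/321 ≈ -2.3040e+6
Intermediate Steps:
C(q, a) = 1/90
-80*(320/C(51, -45) - 613/1284) = -80*(320/(1/90) - 613/1284) = -80*(320*90 - 613*1/1284) = -80*(28800 - 613/1284) = -80*36978587/1284 = -739571740/321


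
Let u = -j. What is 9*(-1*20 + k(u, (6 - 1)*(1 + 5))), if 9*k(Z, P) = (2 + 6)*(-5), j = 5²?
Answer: -220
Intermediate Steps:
j = 25
u = -25 (u = -1*25 = -25)
k(Z, P) = -40/9 (k(Z, P) = ((2 + 6)*(-5))/9 = (8*(-5))/9 = (⅑)*(-40) = -40/9)
9*(-1*20 + k(u, (6 - 1)*(1 + 5))) = 9*(-1*20 - 40/9) = 9*(-20 - 40/9) = 9*(-220/9) = -220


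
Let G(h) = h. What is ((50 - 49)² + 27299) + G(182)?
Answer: 27482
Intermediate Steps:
((50 - 49)² + 27299) + G(182) = ((50 - 49)² + 27299) + 182 = (1² + 27299) + 182 = (1 + 27299) + 182 = 27300 + 182 = 27482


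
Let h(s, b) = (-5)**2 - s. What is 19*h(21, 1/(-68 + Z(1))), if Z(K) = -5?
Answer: 76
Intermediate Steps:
h(s, b) = 25 - s
19*h(21, 1/(-68 + Z(1))) = 19*(25 - 1*21) = 19*(25 - 21) = 19*4 = 76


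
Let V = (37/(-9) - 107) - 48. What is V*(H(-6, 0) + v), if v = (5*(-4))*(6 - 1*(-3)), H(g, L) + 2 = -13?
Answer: 93080/3 ≈ 31027.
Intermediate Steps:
H(g, L) = -15 (H(g, L) = -2 - 13 = -15)
V = -1432/9 (V = (37*(-⅑) - 107) - 48 = (-37/9 - 107) - 48 = -1000/9 - 48 = -1432/9 ≈ -159.11)
v = -180 (v = -20*(6 + 3) = -20*9 = -180)
V*(H(-6, 0) + v) = -1432*(-15 - 180)/9 = -1432/9*(-195) = 93080/3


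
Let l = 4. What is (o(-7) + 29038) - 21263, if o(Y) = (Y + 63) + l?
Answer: 7835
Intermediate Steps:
o(Y) = 67 + Y (o(Y) = (Y + 63) + 4 = (63 + Y) + 4 = 67 + Y)
(o(-7) + 29038) - 21263 = ((67 - 7) + 29038) - 21263 = (60 + 29038) - 21263 = 29098 - 21263 = 7835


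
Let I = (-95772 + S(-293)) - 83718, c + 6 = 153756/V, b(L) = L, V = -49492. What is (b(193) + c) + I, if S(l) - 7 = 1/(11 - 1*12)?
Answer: -2218480220/12373 ≈ -1.7930e+5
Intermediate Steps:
S(l) = 6 (S(l) = 7 + 1/(11 - 1*12) = 7 + 1/(11 - 12) = 7 + 1/(-1) = 7 - 1 = 6)
c = -112677/12373 (c = -6 + 153756/(-49492) = -6 + 153756*(-1/49492) = -6 - 38439/12373 = -112677/12373 ≈ -9.1067)
I = -179484 (I = (-95772 + 6) - 83718 = -95766 - 83718 = -179484)
(b(193) + c) + I = (193 - 112677/12373) - 179484 = 2275312/12373 - 179484 = -2218480220/12373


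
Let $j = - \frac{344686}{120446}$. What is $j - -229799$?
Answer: $\frac{13839012834}{60223} \approx 2.298 \cdot 10^{5}$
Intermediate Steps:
$j = - \frac{172343}{60223}$ ($j = \left(-344686\right) \frac{1}{120446} = - \frac{172343}{60223} \approx -2.8617$)
$j - -229799 = - \frac{172343}{60223} - -229799 = - \frac{172343}{60223} + 229799 = \frac{13839012834}{60223}$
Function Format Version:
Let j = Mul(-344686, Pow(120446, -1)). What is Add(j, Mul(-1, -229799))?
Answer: Rational(13839012834, 60223) ≈ 2.2980e+5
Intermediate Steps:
j = Rational(-172343, 60223) (j = Mul(-344686, Rational(1, 120446)) = Rational(-172343, 60223) ≈ -2.8617)
Add(j, Mul(-1, -229799)) = Add(Rational(-172343, 60223), Mul(-1, -229799)) = Add(Rational(-172343, 60223), 229799) = Rational(13839012834, 60223)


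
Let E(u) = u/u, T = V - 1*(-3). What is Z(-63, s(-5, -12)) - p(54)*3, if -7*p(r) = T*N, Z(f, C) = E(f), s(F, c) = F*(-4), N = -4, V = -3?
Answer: 1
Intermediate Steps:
T = 0 (T = -3 - 1*(-3) = -3 + 3 = 0)
s(F, c) = -4*F
E(u) = 1
Z(f, C) = 1
p(r) = 0 (p(r) = -0*(-4) = -⅐*0 = 0)
Z(-63, s(-5, -12)) - p(54)*3 = 1 - 0*3 = 1 - 1*0 = 1 + 0 = 1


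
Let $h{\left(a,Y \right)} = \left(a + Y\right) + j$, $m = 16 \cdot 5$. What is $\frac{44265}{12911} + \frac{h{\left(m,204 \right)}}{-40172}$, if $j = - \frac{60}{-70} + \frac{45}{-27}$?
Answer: $\frac{37265703463}{10891874532} \approx 3.4214$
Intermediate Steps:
$m = 80$
$j = - \frac{17}{21}$ ($j = \left(-60\right) \left(- \frac{1}{70}\right) + 45 \left(- \frac{1}{27}\right) = \frac{6}{7} - \frac{5}{3} = - \frac{17}{21} \approx -0.80952$)
$h{\left(a,Y \right)} = - \frac{17}{21} + Y + a$ ($h{\left(a,Y \right)} = \left(a + Y\right) - \frac{17}{21} = \left(Y + a\right) - \frac{17}{21} = - \frac{17}{21} + Y + a$)
$\frac{44265}{12911} + \frac{h{\left(m,204 \right)}}{-40172} = \frac{44265}{12911} + \frac{- \frac{17}{21} + 204 + 80}{-40172} = 44265 \cdot \frac{1}{12911} + \frac{5947}{21} \left(- \frac{1}{40172}\right) = \frac{44265}{12911} - \frac{5947}{843612} = \frac{37265703463}{10891874532}$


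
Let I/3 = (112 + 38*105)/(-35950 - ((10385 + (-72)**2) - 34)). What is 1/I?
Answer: -7355/1758 ≈ -4.1837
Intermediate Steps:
I = -1758/7355 (I = 3*((112 + 38*105)/(-35950 - ((10385 + (-72)**2) - 34))) = 3*((112 + 3990)/(-35950 - ((10385 + 5184) - 34))) = 3*(4102/(-35950 - (15569 - 34))) = 3*(4102/(-35950 - 1*15535)) = 3*(4102/(-35950 - 15535)) = 3*(4102/(-51485)) = 3*(4102*(-1/51485)) = 3*(-586/7355) = -1758/7355 ≈ -0.23902)
1/I = 1/(-1758/7355) = -7355/1758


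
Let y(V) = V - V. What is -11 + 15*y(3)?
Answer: -11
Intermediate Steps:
y(V) = 0
-11 + 15*y(3) = -11 + 15*0 = -11 + 0 = -11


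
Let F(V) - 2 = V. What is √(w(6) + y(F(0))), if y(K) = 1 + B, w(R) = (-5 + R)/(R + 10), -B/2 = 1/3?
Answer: √57/12 ≈ 0.62915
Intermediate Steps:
B = -⅔ (B = -2/3 = -2*⅓ = -⅔ ≈ -0.66667)
w(R) = (-5 + R)/(10 + R)
F(V) = 2 + V
y(K) = ⅓ (y(K) = 1 - ⅔ = ⅓)
√(w(6) + y(F(0))) = √((-5 + 6)/(10 + 6) + ⅓) = √(1/16 + ⅓) = √(19/48) = √57/12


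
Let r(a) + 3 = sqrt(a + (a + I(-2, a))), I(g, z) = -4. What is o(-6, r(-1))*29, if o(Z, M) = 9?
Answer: 261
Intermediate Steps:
r(a) = -3 + sqrt(-4 + 2*a) (r(a) = -3 + sqrt(a + (a - 4)) = -3 + sqrt(a + (-4 + a)) = -3 + sqrt(-4 + 2*a))
o(-6, r(-1))*29 = 9*29 = 261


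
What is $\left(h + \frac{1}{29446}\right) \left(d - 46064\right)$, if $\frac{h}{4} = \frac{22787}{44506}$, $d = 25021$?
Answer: $- \frac{2567235013641}{59569258} \approx -43097.0$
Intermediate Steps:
$h = \frac{45574}{22253}$ ($h = 4 \cdot \frac{22787}{44506} = \frac{45574}{22253} \approx 2.048$)
$\left(h + \frac{1}{29446}\right) \left(d - 46064\right) = \left(\frac{45574}{22253} + \frac{1}{29446}\right) \left(25021 - 46064\right) = \left(\frac{45574}{22253} + \frac{1}{29446}\right) \left(-21043\right) = \frac{1341994257}{655261838} \left(-21043\right) = - \frac{2567235013641}{59569258}$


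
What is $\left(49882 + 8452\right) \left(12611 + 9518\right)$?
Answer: $1290873086$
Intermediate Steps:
$\left(49882 + 8452\right) \left(12611 + 9518\right) = 58334 \cdot 22129 = 1290873086$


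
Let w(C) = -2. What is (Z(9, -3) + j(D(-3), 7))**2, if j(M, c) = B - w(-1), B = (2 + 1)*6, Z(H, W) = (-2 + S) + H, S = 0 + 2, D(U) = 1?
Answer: 841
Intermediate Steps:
S = 2
Z(H, W) = H (Z(H, W) = (-2 + 2) + H = 0 + H = H)
B = 18 (B = 3*6 = 18)
j(M, c) = 20 (j(M, c) = 18 - 1*(-2) = 18 + 2 = 20)
(Z(9, -3) + j(D(-3), 7))**2 = (9 + 20)**2 = 29**2 = 841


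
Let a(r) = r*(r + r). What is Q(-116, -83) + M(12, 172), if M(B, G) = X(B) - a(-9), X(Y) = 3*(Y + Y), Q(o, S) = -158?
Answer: -248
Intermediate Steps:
X(Y) = 6*Y (X(Y) = 3*(2*Y) = 6*Y)
a(r) = 2*r² (a(r) = r*(2*r) = 2*r²)
M(B, G) = -162 + 6*B (M(B, G) = 6*B - 2*(-9)² = 6*B - 2*81 = 6*B - 1*162 = 6*B - 162 = -162 + 6*B)
Q(-116, -83) + M(12, 172) = -158 + (-162 + 6*12) = -158 + (-162 + 72) = -158 - 90 = -248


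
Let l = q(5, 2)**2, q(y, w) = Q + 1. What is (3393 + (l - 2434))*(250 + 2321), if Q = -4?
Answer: 2488728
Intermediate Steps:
q(y, w) = -3 (q(y, w) = -4 + 1 = -3)
l = 9 (l = (-3)**2 = 9)
(3393 + (l - 2434))*(250 + 2321) = (3393 + (9 - 2434))*(250 + 2321) = (3393 - 2425)*2571 = 968*2571 = 2488728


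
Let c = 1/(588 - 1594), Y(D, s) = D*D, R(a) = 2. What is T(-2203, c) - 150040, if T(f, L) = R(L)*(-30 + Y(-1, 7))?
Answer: -150098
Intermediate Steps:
Y(D, s) = D**2
c = -1/1006 (c = 1/(-1006) = -1/1006 ≈ -0.00099404)
T(f, L) = -58 (T(f, L) = 2*(-30 + (-1)**2) = 2*(-30 + 1) = 2*(-29) = -58)
T(-2203, c) - 150040 = -58 - 150040 = -150098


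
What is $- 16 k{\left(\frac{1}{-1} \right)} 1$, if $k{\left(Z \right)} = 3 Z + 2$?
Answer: $16$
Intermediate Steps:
$k{\left(Z \right)} = 2 + 3 Z$
$- 16 k{\left(\frac{1}{-1} \right)} 1 = - 16 \left(2 + \frac{3}{-1}\right) 1 = - 16 \left(2 + 3 \left(-1\right)\right) 1 = - 16 \left(2 - 3\right) 1 = \left(-16\right) \left(-1\right) 1 = 16 \cdot 1 = 16$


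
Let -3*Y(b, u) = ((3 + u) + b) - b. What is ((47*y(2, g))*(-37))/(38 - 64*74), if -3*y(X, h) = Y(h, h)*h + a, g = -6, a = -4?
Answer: 8695/7047 ≈ 1.2339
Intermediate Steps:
Y(b, u) = -1 - u/3 (Y(b, u) = -(((3 + u) + b) - b)/3 = -((3 + b + u) - b)/3 = -(3 + u)/3 = -1 - u/3)
y(X, h) = 4/3 - h*(-1 - h/3)/3 (y(X, h) = -((-1 - h/3)*h - 4)/3 = -(h*(-1 - h/3) - 4)/3 = -(-4 + h*(-1 - h/3))/3 = 4/3 - h*(-1 - h/3)/3)
((47*y(2, g))*(-37))/(38 - 64*74) = ((47*(4/3 + (⅑)*(-6)*(3 - 6)))*(-37))/(38 - 64*74) = ((47*(4/3 + (⅑)*(-6)*(-3)))*(-37))/(38 - 4736) = ((47*(4/3 + 2))*(-37))/(-4698) = ((47*(10/3))*(-37))*(-1/4698) = ((470/3)*(-37))*(-1/4698) = -17390/3*(-1/4698) = 8695/7047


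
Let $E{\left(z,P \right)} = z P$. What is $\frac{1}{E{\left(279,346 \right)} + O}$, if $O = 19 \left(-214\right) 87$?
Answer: $- \frac{1}{257208} \approx -3.8879 \cdot 10^{-6}$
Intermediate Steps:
$O = -353742$ ($O = \left(-4066\right) 87 = -353742$)
$E{\left(z,P \right)} = P z$
$\frac{1}{E{\left(279,346 \right)} + O} = \frac{1}{346 \cdot 279 - 353742} = \frac{1}{96534 - 353742} = \frac{1}{-257208} = - \frac{1}{257208}$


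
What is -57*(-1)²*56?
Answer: -3192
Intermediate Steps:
-57*(-1)²*56 = -57*1*56 = -57*56 = -3192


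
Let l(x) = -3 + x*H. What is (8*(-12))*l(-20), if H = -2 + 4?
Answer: 4128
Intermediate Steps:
H = 2
l(x) = -3 + 2*x (l(x) = -3 + x*2 = -3 + 2*x)
(8*(-12))*l(-20) = (8*(-12))*(-3 + 2*(-20)) = -96*(-3 - 40) = -96*(-43) = 4128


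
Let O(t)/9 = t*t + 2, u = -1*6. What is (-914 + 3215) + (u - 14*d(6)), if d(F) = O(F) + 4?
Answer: -2549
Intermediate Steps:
u = -6
O(t) = 18 + 9*t² (O(t) = 9*(t*t + 2) = 9*(t² + 2) = 9*(2 + t²) = 18 + 9*t²)
d(F) = 22 + 9*F² (d(F) = (18 + 9*F²) + 4 = 22 + 9*F²)
(-914 + 3215) + (u - 14*d(6)) = (-914 + 3215) + (-6 - 14*(22 + 9*6²)) = 2301 + (-6 - 14*(22 + 9*36)) = 2301 + (-6 - 14*(22 + 324)) = 2301 + (-6 - 14*346) = 2301 + (-6 - 4844) = 2301 - 4850 = -2549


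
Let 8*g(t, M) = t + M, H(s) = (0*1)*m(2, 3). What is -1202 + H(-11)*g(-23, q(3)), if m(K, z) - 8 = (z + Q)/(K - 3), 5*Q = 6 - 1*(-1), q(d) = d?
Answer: -1202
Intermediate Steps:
Q = 7/5 (Q = (6 - 1*(-1))/5 = (6 + 1)/5 = (⅕)*7 = 7/5 ≈ 1.4000)
m(K, z) = 8 + (7/5 + z)/(-3 + K) (m(K, z) = 8 + (z + 7/5)/(K - 3) = 8 + (7/5 + z)/(-3 + K))
H(s) = 0 (H(s) = (0*1)*((-113/5 + 3 + 8*2)/(-3 + 2)) = 0*((-113/5 + 3 + 16)/(-1)) = 0*(-1*(-18/5)) = 0*(18/5) = 0)
g(t, M) = M/8 + t/8 (g(t, M) = (t + M)/8 = (M + t)/8 = M/8 + t/8)
-1202 + H(-11)*g(-23, q(3)) = -1202 + 0*((⅛)*3 + (⅛)*(-23)) = -1202 + 0*(3/8 - 23/8) = -1202 + 0*(-5/2) = -1202 + 0 = -1202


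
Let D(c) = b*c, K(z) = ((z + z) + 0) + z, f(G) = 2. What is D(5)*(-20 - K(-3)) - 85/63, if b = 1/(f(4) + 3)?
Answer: -778/63 ≈ -12.349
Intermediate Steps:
K(z) = 3*z (K(z) = (2*z + 0) + z = 2*z + z = 3*z)
b = ⅕ (b = 1/(2 + 3) = 1/5 = ⅕ ≈ 0.20000)
D(c) = c/5
D(5)*(-20 - K(-3)) - 85/63 = ((⅕)*5)*(-20 - 3*(-3)) - 85/63 = 1*(-20 - 1*(-9)) - 85*1/63 = 1*(-20 + 9) - 85/63 = 1*(-11) - 85/63 = -11 - 85/63 = -778/63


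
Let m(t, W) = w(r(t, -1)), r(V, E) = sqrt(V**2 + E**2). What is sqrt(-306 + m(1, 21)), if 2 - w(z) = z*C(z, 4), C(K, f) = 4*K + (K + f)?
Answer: sqrt(-314 - 4*sqrt(2)) ≈ 17.879*I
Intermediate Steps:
C(K, f) = f + 5*K
r(V, E) = sqrt(E**2 + V**2)
w(z) = 2 - z*(4 + 5*z)
m(t, W) = 2 - sqrt(1 + t**2)*(4 + 5*sqrt(1 + t**2)) (m(t, W) = 2 - sqrt((-1)**2 + t**2)*(4 + 5*sqrt((-1)**2 + t**2)) = 2 - sqrt(1 + t**2)*(4 + 5*sqrt(1 + t**2)))
sqrt(-306 + m(1, 21)) = sqrt(-306 + (-3 - 5*1**2 - 4*sqrt(1 + 1**2))) = sqrt(-306 + (-3 - 5*1 - 4*sqrt(1 + 1))) = sqrt(-306 + (-3 - 5 - 4*sqrt(2))) = sqrt(-306 + (-8 - 4*sqrt(2))) = sqrt(-314 - 4*sqrt(2))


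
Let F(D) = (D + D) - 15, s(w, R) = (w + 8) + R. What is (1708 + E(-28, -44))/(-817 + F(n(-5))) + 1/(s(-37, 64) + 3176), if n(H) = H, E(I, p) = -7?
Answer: -5461069/2703662 ≈ -2.0199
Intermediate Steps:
s(w, R) = 8 + R + w (s(w, R) = (8 + w) + R = 8 + R + w)
F(D) = -15 + 2*D (F(D) = 2*D - 15 = -15 + 2*D)
(1708 + E(-28, -44))/(-817 + F(n(-5))) + 1/(s(-37, 64) + 3176) = (1708 - 7)/(-817 + (-15 + 2*(-5))) + 1/((8 + 64 - 37) + 3176) = 1701/(-817 + (-15 - 10)) + 1/(35 + 3176) = 1701/(-817 - 25) + 1/3211 = 1701/(-842) + 1/3211 = 1701*(-1/842) + 1/3211 = -1701/842 + 1/3211 = -5461069/2703662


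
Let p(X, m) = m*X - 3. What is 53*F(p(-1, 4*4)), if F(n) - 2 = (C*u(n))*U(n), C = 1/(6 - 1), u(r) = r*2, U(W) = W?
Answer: 38796/5 ≈ 7759.2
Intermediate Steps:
u(r) = 2*r
C = ⅕ (C = 1/5 = ⅕ ≈ 0.20000)
p(X, m) = -3 + X*m (p(X, m) = X*m - 3 = -3 + X*m)
F(n) = 2 + 2*n²/5 (F(n) = 2 + ((2*n)/5)*n = 2 + (2*n/5)*n = 2 + 2*n²/5)
53*F(p(-1, 4*4)) = 53*(2 + 2*(-3 - 4*4)²/5) = 53*(2 + 2*(-3 - 1*16)²/5) = 53*(2 + 2*(-3 - 16)²/5) = 53*(2 + (⅖)*(-19)²) = 53*(2 + (⅖)*361) = 53*(2 + 722/5) = 53*(732/5) = 38796/5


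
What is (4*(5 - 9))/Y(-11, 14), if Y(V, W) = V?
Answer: 16/11 ≈ 1.4545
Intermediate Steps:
(4*(5 - 9))/Y(-11, 14) = (4*(5 - 9))/(-11) = (4*(-4))*(-1/11) = -16*(-1/11) = 16/11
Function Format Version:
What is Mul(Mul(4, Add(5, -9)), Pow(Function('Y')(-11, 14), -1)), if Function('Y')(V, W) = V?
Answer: Rational(16, 11) ≈ 1.4545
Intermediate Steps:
Mul(Mul(4, Add(5, -9)), Pow(Function('Y')(-11, 14), -1)) = Mul(Mul(4, Add(5, -9)), Pow(-11, -1)) = Mul(Mul(4, -4), Rational(-1, 11)) = Mul(-16, Rational(-1, 11)) = Rational(16, 11)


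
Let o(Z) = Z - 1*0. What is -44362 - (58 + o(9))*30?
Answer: -46372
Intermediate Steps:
o(Z) = Z (o(Z) = Z + 0 = Z)
-44362 - (58 + o(9))*30 = -44362 - (58 + 9)*30 = -44362 - 67*30 = -44362 - 1*2010 = -44362 - 2010 = -46372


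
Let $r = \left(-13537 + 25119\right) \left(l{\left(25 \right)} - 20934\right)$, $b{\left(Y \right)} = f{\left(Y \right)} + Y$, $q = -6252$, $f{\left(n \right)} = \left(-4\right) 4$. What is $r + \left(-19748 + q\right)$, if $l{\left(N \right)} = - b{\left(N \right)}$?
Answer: $-242587826$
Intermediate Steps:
$f{\left(n \right)} = -16$
$b{\left(Y \right)} = -16 + Y$
$l{\left(N \right)} = 16 - N$ ($l{\left(N \right)} = - (-16 + N) = 16 - N$)
$r = -242561826$ ($r = \left(-13537 + 25119\right) \left(\left(16 - 25\right) - 20934\right) = 11582 \left(\left(16 - 25\right) - 20934\right) = 11582 \left(-9 - 20934\right) = 11582 \left(-20943\right) = -242561826$)
$r + \left(-19748 + q\right) = -242561826 - 26000 = -242587826$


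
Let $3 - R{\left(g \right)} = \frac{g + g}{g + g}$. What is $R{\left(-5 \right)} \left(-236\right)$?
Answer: $-472$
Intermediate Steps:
$R{\left(g \right)} = 2$ ($R{\left(g \right)} = 3 - \frac{g + g}{g + g} = 3 - \frac{2 g}{2 g} = 3 - 2 g \frac{1}{2 g} = 3 - 1 = 2$)
$R{\left(-5 \right)} \left(-236\right) = 2 \left(-236\right) = -472$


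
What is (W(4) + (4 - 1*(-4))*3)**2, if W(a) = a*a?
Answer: 1600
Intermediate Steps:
W(a) = a**2
(W(4) + (4 - 1*(-4))*3)**2 = (4**2 + (4 - 1*(-4))*3)**2 = (16 + (4 + 4)*3)**2 = (16 + 8*3)**2 = (16 + 24)**2 = 40**2 = 1600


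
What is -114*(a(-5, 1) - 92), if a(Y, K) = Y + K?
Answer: 10944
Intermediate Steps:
a(Y, K) = K + Y
-114*(a(-5, 1) - 92) = -114*((1 - 5) - 92) = -114*(-4 - 92) = -114*(-96) = 10944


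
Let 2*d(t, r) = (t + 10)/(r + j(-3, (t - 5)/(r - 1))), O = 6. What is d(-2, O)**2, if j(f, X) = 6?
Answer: 1/9 ≈ 0.11111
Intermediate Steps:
d(t, r) = (10 + t)/(2*(6 + r)) (d(t, r) = ((t + 10)/(r + 6))/2 = ((10 + t)/(6 + r))/2 = (10 + t)/(2*(6 + r)))
d(-2, O)**2 = ((10 - 2)/(2*(6 + 6)))**2 = ((1/2)*8/12)**2 = ((1/2)*(1/12)*8)**2 = (1/3)**2 = 1/9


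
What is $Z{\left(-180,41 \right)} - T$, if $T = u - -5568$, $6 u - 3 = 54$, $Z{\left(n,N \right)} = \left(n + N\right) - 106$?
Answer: $- \frac{11645}{2} \approx -5822.5$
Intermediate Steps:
$Z{\left(n,N \right)} = -106 + N + n$ ($Z{\left(n,N \right)} = \left(N + n\right) - 106 = -106 + N + n$)
$u = \frac{19}{2}$ ($u = \frac{1}{2} + \frac{1}{6} \cdot 54 = \frac{1}{2} + 9 = \frac{19}{2} \approx 9.5$)
$T = \frac{11155}{2}$ ($T = \frac{19}{2} - -5568 = \frac{19}{2} + 5568 = \frac{11155}{2} \approx 5577.5$)
$Z{\left(-180,41 \right)} - T = \left(-106 + 41 - 180\right) - \frac{11155}{2} = -245 - \frac{11155}{2} = - \frac{11645}{2}$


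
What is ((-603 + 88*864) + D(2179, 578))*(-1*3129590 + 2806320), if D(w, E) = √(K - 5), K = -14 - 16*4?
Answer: -24383932830 - 323270*I*√83 ≈ -2.4384e+10 - 2.9451e+6*I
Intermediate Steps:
K = -78 (K = -14 - 64 = -78)
D(w, E) = I*√83 (D(w, E) = √(-78 - 5) = √(-83) = I*√83)
((-603 + 88*864) + D(2179, 578))*(-1*3129590 + 2806320) = ((-603 + 88*864) + I*√83)*(-1*3129590 + 2806320) = ((-603 + 76032) + I*√83)*(-3129590 + 2806320) = (75429 + I*√83)*(-323270) = -24383932830 - 323270*I*√83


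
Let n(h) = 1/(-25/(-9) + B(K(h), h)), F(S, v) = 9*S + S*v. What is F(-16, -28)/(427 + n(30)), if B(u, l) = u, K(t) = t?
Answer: 44840/62987 ≈ 0.71189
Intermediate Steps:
n(h) = 1/(25/9 + h) (n(h) = 1/(-25/(-9) + h) = 1/(-25*(-⅑) + h) = 1/(25/9 + h))
F(-16, -28)/(427 + n(30)) = (-16*(9 - 28))/(427 + 9/(25 + 9*30)) = (-16*(-19))/(427 + 9/(25 + 270)) = 304/(427 + 9/295) = 304/(125974/295) = 304*(295/125974) = 44840/62987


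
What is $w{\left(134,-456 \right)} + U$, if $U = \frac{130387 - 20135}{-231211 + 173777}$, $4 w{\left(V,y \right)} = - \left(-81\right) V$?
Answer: $\frac{155736907}{57434} \approx 2711.6$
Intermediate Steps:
$w{\left(V,y \right)} = \frac{81 V}{4}$ ($w{\left(V,y \right)} = \frac{\left(-1\right) \left(- 81 V\right)}{4} = \frac{81 V}{4}$)
$U = - \frac{55126}{28717}$ ($U = \frac{110252}{-57434} = 110252 \left(- \frac{1}{57434}\right) = - \frac{55126}{28717} \approx -1.9196$)
$w{\left(134,-456 \right)} + U = \frac{81}{4} \cdot 134 - \frac{55126}{28717} = \frac{5427}{2} - \frac{55126}{28717} = \frac{155736907}{57434}$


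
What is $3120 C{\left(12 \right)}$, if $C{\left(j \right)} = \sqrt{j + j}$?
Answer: $6240 \sqrt{6} \approx 15285.0$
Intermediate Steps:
$C{\left(j \right)} = \sqrt{2} \sqrt{j}$ ($C{\left(j \right)} = \sqrt{2 j} = \sqrt{2} \sqrt{j}$)
$3120 C{\left(12 \right)} = 3120 \sqrt{2} \sqrt{12} = 3120 \sqrt{2} \cdot 2 \sqrt{3} = 3120 \cdot 2 \sqrt{6} = 6240 \sqrt{6}$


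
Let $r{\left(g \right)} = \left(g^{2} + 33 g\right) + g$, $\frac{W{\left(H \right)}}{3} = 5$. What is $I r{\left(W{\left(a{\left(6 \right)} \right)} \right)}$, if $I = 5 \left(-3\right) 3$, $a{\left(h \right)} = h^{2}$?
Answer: $-33075$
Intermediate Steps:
$I = -45$ ($I = \left(-15\right) 3 = -45$)
$W{\left(H \right)} = 15$ ($W{\left(H \right)} = 3 \cdot 5 = 15$)
$r{\left(g \right)} = g^{2} + 34 g$
$I r{\left(W{\left(a{\left(6 \right)} \right)} \right)} = - 45 \cdot 15 \left(34 + 15\right) = - 45 \cdot 15 \cdot 49 = \left(-45\right) 735 = -33075$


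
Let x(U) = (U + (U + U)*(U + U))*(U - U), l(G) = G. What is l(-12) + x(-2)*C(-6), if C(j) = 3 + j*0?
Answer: -12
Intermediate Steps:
C(j) = 3 (C(j) = 3 + 0 = 3)
x(U) = 0 (x(U) = (U + (2*U)*(2*U))*0 = (U + 4*U**2)*0 = 0)
l(-12) + x(-2)*C(-6) = -12 + 0*3 = -12 + 0 = -12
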